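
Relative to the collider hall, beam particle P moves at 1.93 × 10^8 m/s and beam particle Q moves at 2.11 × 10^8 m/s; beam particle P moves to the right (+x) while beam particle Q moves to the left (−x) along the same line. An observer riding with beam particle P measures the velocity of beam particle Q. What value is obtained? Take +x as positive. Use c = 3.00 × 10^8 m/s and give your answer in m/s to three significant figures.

-2.78 × 10^8 m/s

β_A = 0.643, β_B = -0.703 (dividing each by c = 3.00 × 10^8 m/s).
Transform to A's frame with the inverse velocity-addition law: u' = (u − v)/(1 − uv/c²), taking u = β_B and v = β_A.
u' = (-0.703 − 0.643) / (1 − (0.643)(-0.703)) = -1.3467/1.4525 = -0.9272.
u' = -0.9272 × 3.00 × 10^8 m/s.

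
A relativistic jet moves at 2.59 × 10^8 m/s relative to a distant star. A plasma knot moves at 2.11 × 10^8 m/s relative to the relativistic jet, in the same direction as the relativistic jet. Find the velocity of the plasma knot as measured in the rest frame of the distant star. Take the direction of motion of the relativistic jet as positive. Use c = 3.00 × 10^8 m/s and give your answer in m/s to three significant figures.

2.92 × 10^8 m/s

In units of c (dividing by 3.00 × 10^8 m/s): v = 0.863, u' = 0.703.
u = (u' + v)/(1 + u'v/c²):
u = (0.703 + 0.863) / (1 + 0.703·0.863) = 1.5667/1.6072 = 0.9748
Converting back: u = 0.9748 × 3.00 × 10^8 m/s.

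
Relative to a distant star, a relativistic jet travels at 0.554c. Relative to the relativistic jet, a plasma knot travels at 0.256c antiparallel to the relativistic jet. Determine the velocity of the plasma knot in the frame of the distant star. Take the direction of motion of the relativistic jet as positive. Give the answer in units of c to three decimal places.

+0.347c

With v = 0.554 and u' = -0.256 (in units of c),
u = (u' + v)/(1 + u'v/c²):
u = (-0.256 + 0.554) / (1 + (-0.256)·0.554) = 0.2980/0.8582 = 0.3472
(Galilean addition would give +0.298c.)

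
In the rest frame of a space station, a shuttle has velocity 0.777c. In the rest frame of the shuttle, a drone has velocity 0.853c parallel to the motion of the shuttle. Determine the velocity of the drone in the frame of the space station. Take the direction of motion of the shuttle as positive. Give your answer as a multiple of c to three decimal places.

With v = 0.777 and u' = 0.853 (in units of c),
u = (u' + v)/(1 + u'v/c²):
u = (0.853 + 0.777) / (1 + 0.853·0.777) = 1.6300/1.6628 = 0.9803

0.980c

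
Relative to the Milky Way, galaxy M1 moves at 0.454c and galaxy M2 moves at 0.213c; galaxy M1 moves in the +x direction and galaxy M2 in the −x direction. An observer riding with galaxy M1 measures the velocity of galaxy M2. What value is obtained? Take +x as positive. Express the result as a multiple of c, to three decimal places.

-0.608c

β_A = 0.454, β_B = -0.213.
Transform to A's frame with the inverse velocity-addition law: u' = (u − v)/(1 − uv/c²), taking u = β_B and v = β_A.
u' = (-0.213 − 0.454) / (1 − (0.454)(-0.213)) = -0.6670/1.0967 = -0.6082.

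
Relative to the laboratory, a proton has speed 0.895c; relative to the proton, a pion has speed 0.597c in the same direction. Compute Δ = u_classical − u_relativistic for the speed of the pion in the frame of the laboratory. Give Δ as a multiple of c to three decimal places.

Galilean: u_cl = 0.597 + 0.895 = 1.4920.
Relativistic: u_rel = (0.597 + 0.895) / (1 + 0.597·0.895) = 1.4920/1.5343 = 0.9724.
Δ = 1.4920 − 0.9724 = 0.5196.
(The classical prediction exceeds c; the relativistic result does not.)

Δ = 0.520c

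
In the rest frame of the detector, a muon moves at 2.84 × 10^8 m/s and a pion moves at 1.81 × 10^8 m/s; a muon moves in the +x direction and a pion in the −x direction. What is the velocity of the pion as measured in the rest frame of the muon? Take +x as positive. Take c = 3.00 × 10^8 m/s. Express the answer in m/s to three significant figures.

β_A = 0.947, β_B = -0.603 (dividing each by c = 3.00 × 10^8 m/s).
Transform to A's frame with the inverse velocity-addition law: u' = (u − v)/(1 − uv/c²), taking u = β_B and v = β_A.
u' = (-0.603 − 0.947) / (1 − (0.947)(-0.603)) = -1.5500/1.5712 = -0.9865.
u' = -0.9865 × 3.00 × 10^8 m/s.

-2.96 × 10^8 m/s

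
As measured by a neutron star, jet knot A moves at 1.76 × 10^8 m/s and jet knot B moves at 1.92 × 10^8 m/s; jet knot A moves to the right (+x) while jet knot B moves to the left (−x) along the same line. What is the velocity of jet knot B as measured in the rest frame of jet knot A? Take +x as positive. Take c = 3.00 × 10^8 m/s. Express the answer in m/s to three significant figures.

β_A = 0.587, β_B = -0.640 (dividing each by c = 3.00 × 10^8 m/s).
Transform to A's frame with the inverse velocity-addition law: u' = (u − v)/(1 − uv/c²), taking u = β_B and v = β_A.
u' = (-0.640 − 0.587) / (1 − (0.587)(-0.640)) = -1.2267/1.3755 = -0.8918.
u' = -0.8918 × 3.00 × 10^8 m/s.

-2.68 × 10^8 m/s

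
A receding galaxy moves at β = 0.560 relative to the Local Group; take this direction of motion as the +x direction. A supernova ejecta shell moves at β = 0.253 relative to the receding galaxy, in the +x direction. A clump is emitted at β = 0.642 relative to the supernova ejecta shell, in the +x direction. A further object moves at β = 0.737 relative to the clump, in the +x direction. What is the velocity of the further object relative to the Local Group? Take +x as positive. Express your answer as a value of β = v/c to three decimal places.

Apply u = (u' + v)/(1 + u'v/c²) successively, working outward toward the Local Group.
Start: velocity of the receding galaxy relative to the Local Group = 0.5600c.
Compose with the supernova ejecta shell (u' = 0.253 in the receding galaxy frame): u_1 = (0.253 + 0.560) / (1 + 0.253·0.560) = 0.8130/1.1417 = 0.7121.
Compose with the clump (u' = 0.642 in the supernova ejecta shell frame): u_2 = (0.642 + 0.712) / (1 + 0.642·0.712) = 1.3541/1.4572 = 0.9293.
Compose with the further object (u' = 0.737 in the clump frame): u_3 = (0.737 + 0.929) / (1 + 0.737·0.929) = 1.6663/1.6849 = 0.9890.

β = 0.989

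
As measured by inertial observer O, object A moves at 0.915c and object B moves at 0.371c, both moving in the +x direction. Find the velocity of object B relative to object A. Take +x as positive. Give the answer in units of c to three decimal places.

-0.824c

β_A = 0.915, β_B = 0.371.
Transform to A's frame with the inverse velocity-addition law: u' = (u − v)/(1 − uv/c²), taking u = β_B and v = β_A.
u' = (0.371 − 0.915) / (1 − (0.915)(0.371)) = -0.5440/0.6605 = -0.8236.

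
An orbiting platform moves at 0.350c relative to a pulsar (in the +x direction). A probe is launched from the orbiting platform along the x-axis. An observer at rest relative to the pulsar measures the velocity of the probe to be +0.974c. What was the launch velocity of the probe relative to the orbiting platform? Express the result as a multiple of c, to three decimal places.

+0.947c

Invert the composition law: u' = (u − v)/(1 − uv/c²).
u' = (0.974 − 0.350) / (1 − (0.974)(0.350)) = 0.6240/0.6591 = 0.9467.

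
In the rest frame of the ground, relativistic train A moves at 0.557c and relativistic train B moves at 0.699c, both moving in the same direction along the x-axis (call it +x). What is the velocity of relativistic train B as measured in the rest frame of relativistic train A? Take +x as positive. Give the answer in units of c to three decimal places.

+0.233c

β_A = 0.557, β_B = 0.699.
Transform to A's frame with the inverse velocity-addition law: u' = (u − v)/(1 − uv/c²), taking u = β_B and v = β_A.
u' = (0.699 − 0.557) / (1 − (0.557)(0.699)) = 0.1420/0.6107 = 0.2325.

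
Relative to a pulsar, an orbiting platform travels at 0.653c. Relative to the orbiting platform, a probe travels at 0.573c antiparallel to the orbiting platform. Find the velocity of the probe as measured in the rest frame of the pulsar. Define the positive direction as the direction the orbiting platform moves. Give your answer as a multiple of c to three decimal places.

With v = 0.653 and u' = -0.573 (in units of c),
u = (u' + v)/(1 + u'v/c²):
u = (-0.573 + 0.653) / (1 + (-0.573)·0.653) = 0.0800/0.6258 = 0.1278
(Galilean addition would give +0.080c.)

+0.128c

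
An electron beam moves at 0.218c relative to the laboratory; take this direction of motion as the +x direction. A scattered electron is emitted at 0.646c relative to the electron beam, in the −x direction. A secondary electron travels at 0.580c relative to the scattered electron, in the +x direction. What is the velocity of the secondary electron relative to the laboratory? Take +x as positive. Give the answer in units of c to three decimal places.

Apply u = (u' + v)/(1 + u'v/c²) successively, working outward toward the laboratory.
Start: velocity of the electron beam relative to the laboratory = 0.2180c.
Compose with the scattered electron (u' = -0.646 in the electron beam frame): u_1 = (-0.646 + 0.218) / (1 + (-0.646)·0.218) = -0.4280/0.8592 = -0.4982.
Compose with the secondary electron (u' = 0.580 in the scattered electron frame): u_2 = (0.580 + (-0.498)) / (1 + 0.580·(-0.498)) = 0.0818/0.7111 = 0.1151.

+0.115c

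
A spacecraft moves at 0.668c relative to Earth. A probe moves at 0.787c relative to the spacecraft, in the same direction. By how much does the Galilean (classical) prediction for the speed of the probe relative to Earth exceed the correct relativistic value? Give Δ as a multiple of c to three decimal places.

Galilean: u_cl = 0.787 + 0.668 = 1.4550.
Relativistic: u_rel = (0.787 + 0.668) / (1 + 0.787·0.668) = 1.4550/1.5257 = 0.9537.
Δ = 1.4550 − 0.9537 = 0.5013.
(The classical prediction exceeds c; the relativistic result does not.)

Δ = 0.501c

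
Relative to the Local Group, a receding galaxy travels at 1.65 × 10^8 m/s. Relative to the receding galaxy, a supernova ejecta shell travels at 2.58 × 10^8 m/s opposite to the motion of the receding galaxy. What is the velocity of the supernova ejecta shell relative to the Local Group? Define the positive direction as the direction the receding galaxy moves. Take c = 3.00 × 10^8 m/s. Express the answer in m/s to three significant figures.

In units of c (dividing by 3.00 × 10^8 m/s): v = 0.550, u' = -0.860.
u = (u' + v)/(1 + u'v/c²):
u = (-0.860 + 0.550) / (1 + (-0.860)·0.550) = -0.3100/0.5270 = -0.5882
(Galilean addition would give -0.310c.)
Converting back: u = -0.5882 × 3.00 × 10^8 m/s.

-1.76 × 10^8 m/s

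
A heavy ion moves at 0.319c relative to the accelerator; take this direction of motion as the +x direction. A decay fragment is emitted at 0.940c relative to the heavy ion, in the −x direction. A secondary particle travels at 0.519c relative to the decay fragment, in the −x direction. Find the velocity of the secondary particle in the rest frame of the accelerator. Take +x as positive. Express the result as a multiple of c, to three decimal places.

Apply u = (u' + v)/(1 + u'v/c²) successively, working outward toward the accelerator.
Start: velocity of the heavy ion relative to the accelerator = 0.3190c.
Compose with the decay fragment (u' = -0.940 in the heavy ion frame): u_1 = (-0.940 + 0.319) / (1 + (-0.940)·0.319) = -0.6210/0.7001 = -0.8870.
Compose with the secondary particle (u' = -0.519 in the decay fragment frame): u_2 = (-0.519 + (-0.887)) / (1 + (-0.519)·(-0.887)) = -1.4060/1.4603 = -0.9628.

-0.963c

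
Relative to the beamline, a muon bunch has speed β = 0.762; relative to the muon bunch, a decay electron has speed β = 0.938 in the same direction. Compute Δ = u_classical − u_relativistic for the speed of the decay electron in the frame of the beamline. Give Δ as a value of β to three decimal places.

Galilean: u_cl = 0.938 + 0.762 = 1.7000.
Relativistic: u_rel = (0.938 + 0.762) / (1 + 0.938·0.762) = 1.7000/1.7148 = 0.9914.
Δ = 1.7000 − 0.9914 = 0.7086.
(The classical prediction exceeds c; the relativistic result does not.)

Δ = 0.709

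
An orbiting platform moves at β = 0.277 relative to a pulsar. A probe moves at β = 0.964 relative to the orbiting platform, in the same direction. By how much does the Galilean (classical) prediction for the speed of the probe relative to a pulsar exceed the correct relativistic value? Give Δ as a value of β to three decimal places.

Galilean: u_cl = 0.964 + 0.277 = 1.2410.
Relativistic: u_rel = (0.964 + 0.277) / (1 + 0.964·0.277) = 1.2410/1.2670 = 0.9795.
Δ = 1.2410 − 0.9795 = 0.2615.
(The classical prediction exceeds c; the relativistic result does not.)

Δ = 0.262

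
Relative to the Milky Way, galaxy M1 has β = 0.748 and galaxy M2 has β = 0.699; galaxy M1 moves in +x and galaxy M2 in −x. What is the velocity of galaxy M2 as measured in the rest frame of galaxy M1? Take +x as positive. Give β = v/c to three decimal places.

β_A = 0.748, β_B = -0.699.
Transform to A's frame with the inverse velocity-addition law: u' = (u − v)/(1 − uv/c²), taking u = β_B and v = β_A.
u' = (-0.699 − 0.748) / (1 − (0.748)(-0.699)) = -1.4470/1.5229 = -0.9502.

β = -0.950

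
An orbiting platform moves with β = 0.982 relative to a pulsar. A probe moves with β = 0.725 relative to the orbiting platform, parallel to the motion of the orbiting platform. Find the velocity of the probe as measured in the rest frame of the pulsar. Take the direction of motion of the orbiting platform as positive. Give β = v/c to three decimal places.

β = 0.997

With v = 0.982 and u' = 0.725 (in units of c),
u = (u' + v)/(1 + u'v/c²):
u = (0.725 + 0.982) / (1 + 0.725·0.982) = 1.7070/1.7120 = 0.9971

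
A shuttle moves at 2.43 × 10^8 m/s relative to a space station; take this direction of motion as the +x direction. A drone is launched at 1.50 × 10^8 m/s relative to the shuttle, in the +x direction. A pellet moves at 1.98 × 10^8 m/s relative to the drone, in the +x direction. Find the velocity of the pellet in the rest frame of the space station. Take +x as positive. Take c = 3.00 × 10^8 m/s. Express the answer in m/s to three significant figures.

2.96 × 10^8 m/s

Apply u = (u' + v)/(1 + u'v/c²) successively, working outward toward the space station.
(Dividing each given speed by c = 3.00 × 10^8 m/s to work in units of c.)
Start: velocity of the shuttle relative to the space station = 0.8100c.
Compose with the drone (u' = 0.500 in the shuttle frame): u_1 = (0.500 + 0.810) / (1 + 0.500·0.810) = 1.3100/1.4050 = 0.9324.
Compose with the pellet (u' = 0.660 in the drone frame): u_2 = (0.660 + 0.932) / (1 + 0.660·0.932) = 1.5924/1.6154 = 0.9858.
So u = 0.9858 × 3.00 × 10^8 m/s.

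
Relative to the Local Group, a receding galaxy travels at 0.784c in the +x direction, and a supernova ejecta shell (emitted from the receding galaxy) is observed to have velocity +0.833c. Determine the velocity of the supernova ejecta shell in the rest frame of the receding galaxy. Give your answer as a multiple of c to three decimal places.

+0.141c

Invert the composition law: u' = (u − v)/(1 − uv/c²).
u' = (0.833 − 0.784) / (1 − (0.833)(0.784)) = 0.0490/0.3469 = 0.1412.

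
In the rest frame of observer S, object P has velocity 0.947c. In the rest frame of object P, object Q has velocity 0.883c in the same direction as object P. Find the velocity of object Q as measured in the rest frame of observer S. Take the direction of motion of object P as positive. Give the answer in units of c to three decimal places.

0.997c

With v = 0.947 and u' = 0.883 (in units of c),
u = (u' + v)/(1 + u'v/c²):
u = (0.883 + 0.947) / (1 + 0.883·0.947) = 1.8300/1.8362 = 0.9966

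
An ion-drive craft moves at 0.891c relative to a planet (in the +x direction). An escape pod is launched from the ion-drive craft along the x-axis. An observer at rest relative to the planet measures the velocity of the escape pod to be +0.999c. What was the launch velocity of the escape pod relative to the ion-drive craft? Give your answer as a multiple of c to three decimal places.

Invert the composition law: u' = (u − v)/(1 − uv/c²).
u' = (0.999 − 0.891) / (1 − (0.999)(0.891)) = 0.1080/0.1099 = 0.9828.

+0.983c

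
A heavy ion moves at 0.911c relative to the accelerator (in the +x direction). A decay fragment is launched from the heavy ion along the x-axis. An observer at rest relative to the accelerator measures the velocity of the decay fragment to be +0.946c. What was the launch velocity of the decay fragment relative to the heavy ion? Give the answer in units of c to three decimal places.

Invert the composition law: u' = (u − v)/(1 − uv/c²).
u' = (0.946 − 0.911) / (1 − (0.946)(0.911)) = 0.0350/0.1382 = 0.2533.

+0.253c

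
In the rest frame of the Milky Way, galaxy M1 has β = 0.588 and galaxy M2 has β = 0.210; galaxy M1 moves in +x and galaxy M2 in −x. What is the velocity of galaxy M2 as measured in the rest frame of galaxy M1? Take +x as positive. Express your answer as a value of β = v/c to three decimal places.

β = -0.710

β_A = 0.588, β_B = -0.210.
Transform to A's frame with the inverse velocity-addition law: u' = (u − v)/(1 − uv/c²), taking u = β_B and v = β_A.
u' = (-0.210 − 0.588) / (1 − (0.588)(-0.210)) = -0.7980/1.1235 = -0.7103.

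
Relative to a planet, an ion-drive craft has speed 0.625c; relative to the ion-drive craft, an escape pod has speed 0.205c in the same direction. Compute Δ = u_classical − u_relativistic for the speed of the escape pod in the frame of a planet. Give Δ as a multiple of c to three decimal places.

Δ = 0.094c

Galilean: u_cl = 0.205 + 0.625 = 0.8300.
Relativistic: u_rel = (0.205 + 0.625) / (1 + 0.205·0.625) = 0.8300/1.1281 = 0.7357.
Δ = 0.8300 − 0.7357 = 0.0943.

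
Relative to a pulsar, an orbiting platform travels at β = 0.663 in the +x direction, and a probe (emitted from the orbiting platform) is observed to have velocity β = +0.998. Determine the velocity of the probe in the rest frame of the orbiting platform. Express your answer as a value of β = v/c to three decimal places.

Invert the composition law: u' = (u − v)/(1 − uv/c²).
u' = (0.998 − 0.663) / (1 − (0.998)(0.663)) = 0.3350/0.3383 = 0.9902.

β = +0.990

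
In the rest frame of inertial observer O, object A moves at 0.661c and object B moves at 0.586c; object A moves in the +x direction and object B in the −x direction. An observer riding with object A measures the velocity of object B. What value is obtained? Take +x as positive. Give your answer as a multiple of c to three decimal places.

β_A = 0.661, β_B = -0.586.
Transform to A's frame with the inverse velocity-addition law: u' = (u − v)/(1 − uv/c²), taking u = β_B and v = β_A.
u' = (-0.586 − 0.661) / (1 − (0.661)(-0.586)) = -1.2470/1.3873 = -0.8988.

-0.899c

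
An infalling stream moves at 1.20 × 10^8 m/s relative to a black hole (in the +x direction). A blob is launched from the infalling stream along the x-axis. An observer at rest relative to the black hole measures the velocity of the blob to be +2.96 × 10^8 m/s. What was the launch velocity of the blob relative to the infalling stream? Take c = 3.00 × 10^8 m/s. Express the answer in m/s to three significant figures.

v = 0.400c, u = 0.987c.
Invert the composition law: u' = (u − v)/(1 − uv/c²).
u' = (0.987 − 0.400) / (1 − (0.987)(0.400)) = 0.5867/0.6053 = 0.9692.
u' = 0.9692 × 3.00 × 10^8 m/s.

+2.91 × 10^8 m/s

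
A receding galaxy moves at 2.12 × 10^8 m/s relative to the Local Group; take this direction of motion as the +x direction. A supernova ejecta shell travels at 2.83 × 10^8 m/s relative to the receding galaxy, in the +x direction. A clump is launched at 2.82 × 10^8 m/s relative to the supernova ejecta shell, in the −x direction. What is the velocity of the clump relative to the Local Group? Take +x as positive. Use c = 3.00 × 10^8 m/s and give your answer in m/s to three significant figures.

Apply u = (u' + v)/(1 + u'v/c²) successively, working outward toward the Local Group.
(Dividing each given speed by c = 3.00 × 10^8 m/s to work in units of c.)
Start: velocity of the receding galaxy relative to the Local Group = 0.7067c.
Compose with the supernova ejecta shell (u' = 0.943 in the receding galaxy frame): u_1 = (0.943 + 0.707) / (1 + 0.943·0.707) = 1.6500/1.6666 = 0.9900.
Compose with the clump (u' = -0.940 in the supernova ejecta shell frame): u_2 = (-0.940 + 0.990) / (1 + (-0.940)·0.990) = 0.0500/0.0694 = 0.7211.
So u = 0.7211 × 3.00 × 10^8 m/s.

+2.16 × 10^8 m/s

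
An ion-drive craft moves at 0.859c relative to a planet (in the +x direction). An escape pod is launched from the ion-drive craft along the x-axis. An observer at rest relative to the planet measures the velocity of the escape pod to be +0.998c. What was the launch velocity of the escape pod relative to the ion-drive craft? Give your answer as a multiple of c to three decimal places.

+0.974c

Invert the composition law: u' = (u − v)/(1 − uv/c²).
u' = (0.998 − 0.859) / (1 − (0.998)(0.859)) = 0.1390/0.1427 = 0.9739.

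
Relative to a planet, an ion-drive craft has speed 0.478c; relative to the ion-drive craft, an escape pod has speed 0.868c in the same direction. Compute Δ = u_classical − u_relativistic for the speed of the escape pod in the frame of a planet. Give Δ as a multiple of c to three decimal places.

Galilean: u_cl = 0.868 + 0.478 = 1.3460.
Relativistic: u_rel = (0.868 + 0.478) / (1 + 0.868·0.478) = 1.3460/1.4149 = 0.9513.
Δ = 1.3460 − 0.9513 = 0.3947.
(The classical prediction exceeds c; the relativistic result does not.)

Δ = 0.395c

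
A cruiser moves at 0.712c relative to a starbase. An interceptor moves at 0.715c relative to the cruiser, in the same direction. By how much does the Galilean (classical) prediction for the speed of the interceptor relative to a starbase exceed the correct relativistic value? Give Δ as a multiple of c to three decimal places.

Δ = 0.481c

Galilean: u_cl = 0.715 + 0.712 = 1.4270.
Relativistic: u_rel = (0.715 + 0.712) / (1 + 0.715·0.712) = 1.4270/1.5091 = 0.9456.
Δ = 1.4270 − 0.9456 = 0.4814.
(The classical prediction exceeds c; the relativistic result does not.)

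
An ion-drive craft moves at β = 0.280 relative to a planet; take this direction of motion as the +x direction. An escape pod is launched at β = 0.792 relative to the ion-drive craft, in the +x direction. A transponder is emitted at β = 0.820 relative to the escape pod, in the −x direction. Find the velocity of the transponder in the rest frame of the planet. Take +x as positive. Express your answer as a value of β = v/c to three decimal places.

β = +0.205

Apply u = (u' + v)/(1 + u'v/c²) successively, working outward toward the planet.
Start: velocity of the ion-drive craft relative to the planet = 0.2800c.
Compose with the escape pod (u' = 0.792 in the ion-drive craft frame): u_1 = (0.792 + 0.280) / (1 + 0.792·0.280) = 1.0720/1.2218 = 0.8774.
Compose with the transponder (u' = -0.820 in the escape pod frame): u_2 = (-0.820 + 0.877) / (1 + (-0.820)·0.877) = 0.0574/0.2805 = 0.2047.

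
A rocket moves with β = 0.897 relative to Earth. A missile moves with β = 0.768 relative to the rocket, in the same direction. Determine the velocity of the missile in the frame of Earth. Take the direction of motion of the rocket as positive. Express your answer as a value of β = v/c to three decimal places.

β = 0.986

With v = 0.897 and u' = 0.768 (in units of c),
u = (u' + v)/(1 + u'v/c²):
u = (0.768 + 0.897) / (1 + 0.768·0.897) = 1.6650/1.6889 = 0.9859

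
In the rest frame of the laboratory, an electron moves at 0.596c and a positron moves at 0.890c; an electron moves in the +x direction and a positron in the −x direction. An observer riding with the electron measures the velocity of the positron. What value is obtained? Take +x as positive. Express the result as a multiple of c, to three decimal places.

-0.971c

β_A = 0.596, β_B = -0.890.
Transform to A's frame with the inverse velocity-addition law: u' = (u − v)/(1 − uv/c²), taking u = β_B and v = β_A.
u' = (-0.890 − 0.596) / (1 − (0.596)(-0.890)) = -1.4860/1.5304 = -0.9710.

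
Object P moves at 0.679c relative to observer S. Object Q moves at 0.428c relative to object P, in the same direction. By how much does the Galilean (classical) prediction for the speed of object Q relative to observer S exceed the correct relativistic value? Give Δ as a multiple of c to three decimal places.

Δ = 0.249c

Galilean: u_cl = 0.428 + 0.679 = 1.1070.
Relativistic: u_rel = (0.428 + 0.679) / (1 + 0.428·0.679) = 1.1070/1.2906 = 0.8577.
Δ = 1.1070 − 0.8577 = 0.2493.
(The classical prediction exceeds c; the relativistic result does not.)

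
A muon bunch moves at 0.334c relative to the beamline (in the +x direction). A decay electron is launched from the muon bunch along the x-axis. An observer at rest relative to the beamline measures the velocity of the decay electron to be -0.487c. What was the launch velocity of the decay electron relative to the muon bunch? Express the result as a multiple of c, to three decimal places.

-0.706c

Invert the composition law: u' = (u − v)/(1 − uv/c²).
u' = (-0.487 − 0.334) / (1 − (-0.487)(0.334)) = -0.8210/1.1627 = -0.7061.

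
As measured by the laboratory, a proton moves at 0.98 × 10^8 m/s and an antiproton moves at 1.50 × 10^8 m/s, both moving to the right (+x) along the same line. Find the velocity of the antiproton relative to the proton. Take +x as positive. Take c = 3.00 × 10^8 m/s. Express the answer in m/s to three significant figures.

β_A = 0.327, β_B = 0.500 (dividing each by c = 3.00 × 10^8 m/s).
Transform to A's frame with the inverse velocity-addition law: u' = (u − v)/(1 − uv/c²), taking u = β_B and v = β_A.
u' = (0.500 − 0.327) / (1 − (0.327)(0.500)) = 0.1733/0.8367 = 0.2072.
u' = 0.2072 × 3.00 × 10^8 m/s.

+6.22 × 10^7 m/s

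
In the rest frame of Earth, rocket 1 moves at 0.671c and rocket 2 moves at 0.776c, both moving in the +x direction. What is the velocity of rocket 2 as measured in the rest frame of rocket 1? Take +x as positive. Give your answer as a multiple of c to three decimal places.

+0.219c

β_A = 0.671, β_B = 0.776.
Transform to A's frame with the inverse velocity-addition law: u' = (u − v)/(1 − uv/c²), taking u = β_B and v = β_A.
u' = (0.776 − 0.671) / (1 − (0.671)(0.776)) = 0.1050/0.4793 = 0.2191.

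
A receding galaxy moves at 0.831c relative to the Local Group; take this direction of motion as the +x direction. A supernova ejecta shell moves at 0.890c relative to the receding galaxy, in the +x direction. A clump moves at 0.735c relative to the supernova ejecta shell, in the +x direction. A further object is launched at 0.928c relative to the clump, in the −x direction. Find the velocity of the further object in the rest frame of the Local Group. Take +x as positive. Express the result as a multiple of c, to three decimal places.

Apply u = (u' + v)/(1 + u'v/c²) successively, working outward toward the Local Group.
Start: velocity of the receding galaxy relative to the Local Group = 0.8310c.
Compose with the supernova ejecta shell (u' = 0.890 in the receding galaxy frame): u_1 = (0.890 + 0.831) / (1 + 0.890·0.831) = 1.7210/1.7396 = 0.9893.
Compose with the clump (u' = 0.735 in the supernova ejecta shell frame): u_2 = (0.735 + 0.989) / (1 + 0.735·0.989) = 1.7243/1.7271 = 0.9984.
Compose with the further object (u' = -0.928 in the clump frame): u_3 = (-0.928 + 0.998) / (1 + (-0.928)·0.998) = 0.0704/0.0735 = 0.9570.

+0.957c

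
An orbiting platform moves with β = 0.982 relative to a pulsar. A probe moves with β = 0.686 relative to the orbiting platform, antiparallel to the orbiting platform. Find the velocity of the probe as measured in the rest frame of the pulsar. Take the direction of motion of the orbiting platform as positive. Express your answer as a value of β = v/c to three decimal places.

β = +0.907

With v = 0.982 and u' = -0.686 (in units of c),
u = (u' + v)/(1 + u'v/c²):
u = (-0.686 + 0.982) / (1 + (-0.686)·0.982) = 0.2960/0.3263 = 0.9070
(Galilean addition would give +0.296c.)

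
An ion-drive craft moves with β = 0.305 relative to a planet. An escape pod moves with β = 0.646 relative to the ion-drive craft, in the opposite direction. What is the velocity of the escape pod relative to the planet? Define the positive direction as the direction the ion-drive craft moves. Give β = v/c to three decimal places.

With v = 0.305 and u' = -0.646 (in units of c),
u = (u' + v)/(1 + u'v/c²):
u = (-0.646 + 0.305) / (1 + (-0.646)·0.305) = -0.3410/0.8030 = -0.4247
(Galilean addition would give -0.341c.)

β = -0.425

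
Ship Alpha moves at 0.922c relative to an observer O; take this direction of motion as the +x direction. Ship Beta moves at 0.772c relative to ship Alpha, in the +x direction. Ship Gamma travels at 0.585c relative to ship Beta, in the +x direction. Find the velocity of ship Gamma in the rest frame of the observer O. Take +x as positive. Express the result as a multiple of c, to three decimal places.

0.997c

Apply u = (u' + v)/(1 + u'v/c²) successively, working outward toward the observer O.
Start: velocity of ship Alpha relative to the observer O = 0.9220c.
Compose with ship Beta (u' = 0.772 in ship Alpha frame): u_1 = (0.772 + 0.922) / (1 + 0.772·0.922) = 1.6940/1.7118 = 0.9896.
Compose with ship Gamma (u' = 0.585 in ship Beta frame): u_2 = (0.585 + 0.990) / (1 + 0.585·0.990) = 1.5746/1.5789 = 0.9973.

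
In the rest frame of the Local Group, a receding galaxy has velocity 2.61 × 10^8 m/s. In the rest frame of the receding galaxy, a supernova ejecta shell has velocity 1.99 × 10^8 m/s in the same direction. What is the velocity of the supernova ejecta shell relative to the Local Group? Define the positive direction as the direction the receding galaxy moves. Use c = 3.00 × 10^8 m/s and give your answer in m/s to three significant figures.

In units of c (dividing by 3.00 × 10^8 m/s): v = 0.870, u' = 0.663.
u = (u' + v)/(1 + u'v/c²):
u = (0.663 + 0.870) / (1 + 0.663·0.870) = 1.5333/1.5771 = 0.9722
Converting back: u = 0.9722 × 3.00 × 10^8 m/s.

2.92 × 10^8 m/s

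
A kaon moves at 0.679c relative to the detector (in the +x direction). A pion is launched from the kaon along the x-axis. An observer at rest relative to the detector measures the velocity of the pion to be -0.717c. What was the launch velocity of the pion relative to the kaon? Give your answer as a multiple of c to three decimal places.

Invert the composition law: u' = (u − v)/(1 − uv/c²).
u' = (-0.717 − 0.679) / (1 − (-0.717)(0.679)) = -1.3960/1.4868 = -0.9389.

-0.939c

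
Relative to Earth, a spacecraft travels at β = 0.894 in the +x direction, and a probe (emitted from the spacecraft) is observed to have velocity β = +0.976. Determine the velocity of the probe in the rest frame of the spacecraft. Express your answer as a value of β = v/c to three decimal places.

Invert the composition law: u' = (u − v)/(1 − uv/c²).
u' = (0.976 − 0.894) / (1 − (0.976)(0.894)) = 0.0820/0.1275 = 0.6434.

β = +0.643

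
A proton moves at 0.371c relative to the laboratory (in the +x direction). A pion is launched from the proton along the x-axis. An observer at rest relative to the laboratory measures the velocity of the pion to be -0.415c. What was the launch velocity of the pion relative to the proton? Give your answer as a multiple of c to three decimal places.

-0.681c

Invert the composition law: u' = (u − v)/(1 − uv/c²).
u' = (-0.415 − 0.371) / (1 − (-0.415)(0.371)) = -0.7860/1.1540 = -0.6811.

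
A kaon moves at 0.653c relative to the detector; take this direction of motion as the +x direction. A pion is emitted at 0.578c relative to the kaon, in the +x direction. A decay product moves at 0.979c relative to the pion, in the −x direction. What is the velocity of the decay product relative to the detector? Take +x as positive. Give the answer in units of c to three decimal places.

-0.682c

Apply u = (u' + v)/(1 + u'v/c²) successively, working outward toward the detector.
Start: velocity of the kaon relative to the detector = 0.6530c.
Compose with the pion (u' = 0.578 in the kaon frame): u_1 = (0.578 + 0.653) / (1 + 0.578·0.653) = 1.2310/1.3774 = 0.8937.
Compose with the decay product (u' = -0.979 in the pion frame): u_2 = (-0.979 + 0.894) / (1 + (-0.979)·0.894) = -0.0853/0.1251 = -0.6821.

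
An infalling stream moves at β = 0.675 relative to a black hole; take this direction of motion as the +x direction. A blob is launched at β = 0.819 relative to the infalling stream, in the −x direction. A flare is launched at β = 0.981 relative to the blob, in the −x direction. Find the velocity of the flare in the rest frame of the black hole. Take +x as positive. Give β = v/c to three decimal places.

Apply u = (u' + v)/(1 + u'v/c²) successively, working outward toward the black hole.
Start: velocity of the infalling stream relative to the black hole = 0.6750c.
Compose with the blob (u' = -0.819 in the infalling stream frame): u_1 = (-0.819 + 0.675) / (1 + (-0.819)·0.675) = -0.1440/0.4472 = -0.3220.
Compose with the flare (u' = -0.981 in the blob frame): u_2 = (-0.981 + (-0.322)) / (1 + (-0.981)·(-0.322)) = -1.3030/1.3159 = -0.9902.

β = -0.990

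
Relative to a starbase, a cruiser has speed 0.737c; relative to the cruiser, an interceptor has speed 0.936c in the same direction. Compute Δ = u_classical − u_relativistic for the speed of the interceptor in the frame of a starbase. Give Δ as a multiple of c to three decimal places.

Δ = 0.683c

Galilean: u_cl = 0.936 + 0.737 = 1.6730.
Relativistic: u_rel = (0.936 + 0.737) / (1 + 0.936·0.737) = 1.6730/1.6898 = 0.9900.
Δ = 1.6730 − 0.9900 = 0.6830.
(The classical prediction exceeds c; the relativistic result does not.)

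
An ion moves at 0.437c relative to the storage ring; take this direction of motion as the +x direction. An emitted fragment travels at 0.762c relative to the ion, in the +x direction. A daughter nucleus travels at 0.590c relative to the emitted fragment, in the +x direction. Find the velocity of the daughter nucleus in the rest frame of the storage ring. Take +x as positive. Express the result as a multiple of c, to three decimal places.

Apply u = (u' + v)/(1 + u'v/c²) successively, working outward toward the storage ring.
Start: velocity of the ion relative to the storage ring = 0.4370c.
Compose with the emitted fragment (u' = 0.762 in the ion frame): u_1 = (0.762 + 0.437) / (1 + 0.762·0.437) = 1.1990/1.3330 = 0.8995.
Compose with the daughter nucleus (u' = 0.590 in the emitted fragment frame): u_2 = (0.590 + 0.899) / (1 + 0.590·0.899) = 1.4895/1.5307 = 0.9731.

0.973c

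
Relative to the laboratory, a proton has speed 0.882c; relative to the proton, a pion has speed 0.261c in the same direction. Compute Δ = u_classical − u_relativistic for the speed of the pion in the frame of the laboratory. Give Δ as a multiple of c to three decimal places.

Δ = 0.214c

Galilean: u_cl = 0.261 + 0.882 = 1.1430.
Relativistic: u_rel = (0.261 + 0.882) / (1 + 0.261·0.882) = 1.1430/1.2302 = 0.9291.
Δ = 1.1430 − 0.9291 = 0.2139.
(The classical prediction exceeds c; the relativistic result does not.)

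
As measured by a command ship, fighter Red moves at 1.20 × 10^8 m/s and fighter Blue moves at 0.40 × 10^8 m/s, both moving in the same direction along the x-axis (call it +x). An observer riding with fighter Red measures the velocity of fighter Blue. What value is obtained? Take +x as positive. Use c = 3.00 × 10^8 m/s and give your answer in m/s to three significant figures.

-8.45 × 10^7 m/s

β_A = 0.400, β_B = 0.133 (dividing each by c = 3.00 × 10^8 m/s).
Transform to A's frame with the inverse velocity-addition law: u' = (u − v)/(1 − uv/c²), taking u = β_B and v = β_A.
u' = (0.133 − 0.400) / (1 − (0.400)(0.133)) = -0.2667/0.9467 = -0.2817.
u' = -0.2817 × 3.00 × 10^8 m/s.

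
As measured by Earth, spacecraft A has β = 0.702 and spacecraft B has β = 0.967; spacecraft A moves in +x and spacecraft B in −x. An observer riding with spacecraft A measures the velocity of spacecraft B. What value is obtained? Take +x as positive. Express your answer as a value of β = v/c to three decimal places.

β = -0.994

β_A = 0.702, β_B = -0.967.
Transform to A's frame with the inverse velocity-addition law: u' = (u − v)/(1 − uv/c²), taking u = β_B and v = β_A.
u' = (-0.967 − 0.702) / (1 − (0.702)(-0.967)) = -1.6690/1.6788 = -0.9941.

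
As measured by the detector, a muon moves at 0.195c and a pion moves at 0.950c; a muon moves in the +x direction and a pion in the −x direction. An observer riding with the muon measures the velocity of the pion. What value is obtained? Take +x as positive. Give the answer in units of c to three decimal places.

-0.966c

β_A = 0.195, β_B = -0.950.
Transform to A's frame with the inverse velocity-addition law: u' = (u − v)/(1 − uv/c²), taking u = β_B and v = β_A.
u' = (-0.950 − 0.195) / (1 − (0.195)(-0.950)) = -1.1450/1.1852 = -0.9660.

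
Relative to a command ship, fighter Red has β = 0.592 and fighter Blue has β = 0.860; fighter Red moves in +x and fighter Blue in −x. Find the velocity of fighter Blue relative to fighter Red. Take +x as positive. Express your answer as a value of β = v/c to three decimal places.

β_A = 0.592, β_B = -0.860.
Transform to A's frame with the inverse velocity-addition law: u' = (u − v)/(1 − uv/c²), taking u = β_B and v = β_A.
u' = (-0.860 − 0.592) / (1 − (0.592)(-0.860)) = -1.4520/1.5091 = -0.9622.

β = -0.962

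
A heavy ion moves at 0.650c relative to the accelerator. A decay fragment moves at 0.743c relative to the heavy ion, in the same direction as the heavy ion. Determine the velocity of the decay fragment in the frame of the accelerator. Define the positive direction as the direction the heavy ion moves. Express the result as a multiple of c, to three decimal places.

0.939c

With v = 0.650 and u' = 0.743 (in units of c),
u = (u' + v)/(1 + u'v/c²):
u = (0.743 + 0.650) / (1 + 0.743·0.650) = 1.3930/1.4829 = 0.9393
(Galilean addition would give +1.393c, exceeding c.)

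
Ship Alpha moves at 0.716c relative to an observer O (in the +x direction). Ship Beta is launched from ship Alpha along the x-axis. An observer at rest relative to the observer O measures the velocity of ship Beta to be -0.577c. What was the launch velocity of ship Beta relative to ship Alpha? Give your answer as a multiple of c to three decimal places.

-0.915c

Invert the composition law: u' = (u − v)/(1 − uv/c²).
u' = (-0.577 − 0.716) / (1 − (-0.577)(0.716)) = -1.2930/1.4131 = -0.9150.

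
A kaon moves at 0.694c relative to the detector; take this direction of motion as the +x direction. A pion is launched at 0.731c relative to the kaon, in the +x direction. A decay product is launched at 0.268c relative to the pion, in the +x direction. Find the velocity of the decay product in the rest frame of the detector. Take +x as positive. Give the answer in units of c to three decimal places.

0.968c

Apply u = (u' + v)/(1 + u'v/c²) successively, working outward toward the detector.
Start: velocity of the kaon relative to the detector = 0.6940c.
Compose with the pion (u' = 0.731 in the kaon frame): u_1 = (0.731 + 0.694) / (1 + 0.731·0.694) = 1.4250/1.5073 = 0.9454.
Compose with the decay product (u' = 0.268 in the pion frame): u_2 = (0.268 + 0.945) / (1 + 0.268·0.945) = 1.2134/1.2534 = 0.9681.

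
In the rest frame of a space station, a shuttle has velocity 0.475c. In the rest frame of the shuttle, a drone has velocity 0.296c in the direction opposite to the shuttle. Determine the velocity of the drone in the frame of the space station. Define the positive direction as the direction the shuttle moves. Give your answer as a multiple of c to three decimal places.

+0.208c

With v = 0.475 and u' = -0.296 (in units of c),
u = (u' + v)/(1 + u'v/c²):
u = (-0.296 + 0.475) / (1 + (-0.296)·0.475) = 0.1790/0.8594 = 0.2083
(Galilean addition would give +0.179c.)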